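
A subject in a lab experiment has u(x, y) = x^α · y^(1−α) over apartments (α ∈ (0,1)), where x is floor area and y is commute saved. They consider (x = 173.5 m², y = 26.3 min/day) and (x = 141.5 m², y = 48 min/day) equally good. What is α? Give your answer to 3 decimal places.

Indifference: 173.5^α · 26.3^(1−α) = 141.5^α · 48^(1−α).
Rearrange to (173.5/141.5)^α = (48/26.3)^(1−α) and take logs: α·0.203878 = (1−α)·0.601632.
With A = 0.203878 and B = 0.601632: α·A = (1−α)·B, so α = B/(A+B) = 0.601632/0.805510 ≈ 0.747.

α ≈ 0.747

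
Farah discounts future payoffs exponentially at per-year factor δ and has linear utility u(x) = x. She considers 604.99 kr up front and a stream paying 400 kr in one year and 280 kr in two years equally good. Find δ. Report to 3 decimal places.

δ ≈ 0.920

Present value of the stream is 400·δ + 280·δ². Indifference gives 400δ + 280δ² = 604.99.
Rearranged: 280δ² + 400δ − 604.99 = 0.
The positive root is δ = [−400 + √(400² + 4·280·604.99)] / (2·280) = (−400 + 915.199)/560 ≈ 0.920.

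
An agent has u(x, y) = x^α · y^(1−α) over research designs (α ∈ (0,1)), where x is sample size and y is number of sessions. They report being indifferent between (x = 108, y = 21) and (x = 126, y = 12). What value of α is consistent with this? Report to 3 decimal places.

α ≈ 0.784

Indifference: 108^α · 21^(1−α) = 126^α · 12^(1−α).
Rearrange to (108/126)^α = (12/21)^(1−α) and take logs: α·-0.154151 = (1−α)·-0.559616.
With A = -0.154151 and B = -0.559616: α·A = (1−α)·B, so α = B/(A+B) = -0.559616/-0.713767 ≈ 0.784.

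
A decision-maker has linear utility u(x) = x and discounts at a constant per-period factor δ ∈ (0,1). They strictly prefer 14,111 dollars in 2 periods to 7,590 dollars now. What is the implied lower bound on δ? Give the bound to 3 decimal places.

Under u(x) = x this choice says 7590 < δ^2·14111.
So δ^2 > 7590/14111 = 0.53788; taking the square root of both positive sides preserves the inequality.
δ > (7590/14111)^(1/2) ≈ 0.733.

δ > 0.733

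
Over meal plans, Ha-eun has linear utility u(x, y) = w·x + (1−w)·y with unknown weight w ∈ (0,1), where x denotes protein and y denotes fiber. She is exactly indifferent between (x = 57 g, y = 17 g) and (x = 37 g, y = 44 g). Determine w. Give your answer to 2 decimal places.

Equating utilities: w·57 + (1−w)·17 = w·37 + (1−w)·44.
Rearranging, 20·w − 27·(1−w) = 0.
So w/(1−w) = 27/20 = 1.3500, giving w = 27/(20+27) = 0.57.

w = 0.57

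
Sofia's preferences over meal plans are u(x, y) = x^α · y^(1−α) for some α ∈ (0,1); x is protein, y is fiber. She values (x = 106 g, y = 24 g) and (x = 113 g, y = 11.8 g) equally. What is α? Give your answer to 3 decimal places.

Set the two utilities equal: 106^α·24^(1−α) = 113^α·11.8^(1−α).
(106/113)^α = (11.8/24)^(1−α); take logs: α·ln(106/113) = (1−α)·ln(11.8/24), i.e. α·-0.063949 = (1−α)·-0.709954.
Thus α·(-0.773903) = -0.709954, so α = -0.709954/-0.773903 ≈ 0.917.

α ≈ 0.917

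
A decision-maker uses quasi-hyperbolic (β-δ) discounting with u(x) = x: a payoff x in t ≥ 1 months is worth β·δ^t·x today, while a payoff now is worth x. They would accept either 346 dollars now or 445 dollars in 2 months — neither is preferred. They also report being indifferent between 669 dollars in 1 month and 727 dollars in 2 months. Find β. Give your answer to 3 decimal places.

The second indifference involves only future payoffs, so β cancels: β·δ^1·669 = β·δ^2·727, giving δ = 669/727 = 0.92022.
Substituting δ into 346 = β·δ^2·445: β = 346/(376.828) ≈ 0.918.

β ≈ 0.918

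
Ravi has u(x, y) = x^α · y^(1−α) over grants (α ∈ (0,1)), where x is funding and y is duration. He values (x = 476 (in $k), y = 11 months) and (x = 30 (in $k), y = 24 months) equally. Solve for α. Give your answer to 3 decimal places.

α ≈ 0.220

Set the two utilities equal: 476^α·11^(1−α) = 30^α·24^(1−α).
Taking logs: α·ln 476 + (1−α)·ln 11 = α·ln 30 + (1−α)·ln 24, i.e. α·2.764220 = (1−α)·0.780159.
Thus α·(3.544379) = 0.780159, so α = 0.780159/3.544379 ≈ 0.220.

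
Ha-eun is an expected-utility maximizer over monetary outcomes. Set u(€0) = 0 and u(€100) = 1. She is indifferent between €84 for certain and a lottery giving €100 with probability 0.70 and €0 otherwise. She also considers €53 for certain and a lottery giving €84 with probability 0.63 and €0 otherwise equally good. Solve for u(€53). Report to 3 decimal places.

0.441

The first gamble pins u(€84): it must equal 0.70·1 + 0.30·0 = 0.70.
The second indifference gives u(€53) = 0.63·u(€84) + 0.37·u(€0) = 0.63·0.70 + 0.37·0.00 = 0.4410.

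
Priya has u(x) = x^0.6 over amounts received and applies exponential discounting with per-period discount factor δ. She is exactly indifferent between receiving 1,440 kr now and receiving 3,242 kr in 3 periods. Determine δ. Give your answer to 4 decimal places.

δ ≈ 0.8502

Equating discounted utilities: u(1440) = δ^3·u(3242) ⇒ δ^3 = u(1440)/u(3242).
Since u(x) = x^0.6, δ^3 = (1440/3242)^0.6 = 0.44417^0.6 = 0.61451.
Hence δ = (0.61451)^(1/3) = 0.850178.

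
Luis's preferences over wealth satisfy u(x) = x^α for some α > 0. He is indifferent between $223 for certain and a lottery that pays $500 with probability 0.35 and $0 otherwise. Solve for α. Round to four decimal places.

Since u(0) = 0, the lottery's EU is 0.35·500^α.
Setting u(223) equal to that: 223^α = 0.35·500^α ⇒ (223/500)^α = 0.35.
Take logs: α = ln 0.35 / ln(223/500) ≈ 1.300192.

α ≈ 1.3002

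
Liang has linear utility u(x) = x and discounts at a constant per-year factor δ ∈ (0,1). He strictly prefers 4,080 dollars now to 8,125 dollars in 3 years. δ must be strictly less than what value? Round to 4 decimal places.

Under u(x) = x this choice says 4080 > δ^3·8125.
So δ^3 < 4080/8125 = 0.50215; taking the cube root of both positive sides preserves the inequality.
δ < 0.50215^(1/3) = 0.7948.

δ < 0.7948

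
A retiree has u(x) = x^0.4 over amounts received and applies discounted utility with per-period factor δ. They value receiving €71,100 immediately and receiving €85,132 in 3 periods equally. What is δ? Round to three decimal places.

δ ≈ 0.976

Indifference means u(71100) = δ^3 · u(85132), so δ^3 = u(71100)/u(85132).
Since u(x) = x^0.4, δ^3 = (71100/85132)^0.4 = 0.83517^0.4 = 0.93049.
So δ = 0.93049^(1/3) ≈ 0.976.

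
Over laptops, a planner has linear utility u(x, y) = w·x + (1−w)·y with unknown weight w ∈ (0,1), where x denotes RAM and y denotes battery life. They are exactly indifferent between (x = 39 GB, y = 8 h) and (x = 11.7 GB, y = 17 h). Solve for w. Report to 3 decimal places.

w = 0.248

Equating utilities: w·39 + (1−w)·8 = w·11.7 + (1−w)·17.
Rearranging, 27.3·w − 9·(1−w) = 0.
So w/(1−w) = 9/27.3 = 0.3297, giving w = 9/(27.3+9) = 0.248.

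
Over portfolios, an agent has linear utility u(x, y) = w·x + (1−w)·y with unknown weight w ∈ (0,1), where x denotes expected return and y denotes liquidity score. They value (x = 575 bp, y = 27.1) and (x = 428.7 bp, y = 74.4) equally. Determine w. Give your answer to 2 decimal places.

w = 0.24

Indifference: w·575 + (1−w)·27.1 = w·428.7 + (1−w)·74.4.
Collecting terms: w·146.3 = (1−w)·47.3.
The marginal rate of substitution is 47.3/146.3, so w = 47.3/(146.3+47.3) = 0.24.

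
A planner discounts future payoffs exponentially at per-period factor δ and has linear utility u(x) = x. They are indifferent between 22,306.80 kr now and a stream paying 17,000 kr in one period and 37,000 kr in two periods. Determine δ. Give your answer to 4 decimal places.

δ ≈ 0.5800

Present value of the stream is 17000·δ + 37000·δ². Indifference gives 17000δ + 37000δ² = 22306.80.
That is, 37000δ² + 17000δ − 22306.80 = 0, a quadratic in δ.
By the quadratic formula (taking the positive root), δ = (−17000 + √3590406400.00) / 74000 ≈ 0.5800.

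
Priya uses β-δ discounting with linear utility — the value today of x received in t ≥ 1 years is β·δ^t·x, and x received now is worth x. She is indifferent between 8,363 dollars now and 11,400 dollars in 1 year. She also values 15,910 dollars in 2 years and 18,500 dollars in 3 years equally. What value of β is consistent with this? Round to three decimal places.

Both payoffs in the second observation are in the future, so β drops out: δ^2·15910 = δ^3·18500 ⇒ δ = 15910/18500 = 0.86000.
The first indifference: 8363 = β·δ·11400, so β = 8363/(δ·11400) = 8363/(0.86000·11400) ≈ 0.853.

β ≈ 0.853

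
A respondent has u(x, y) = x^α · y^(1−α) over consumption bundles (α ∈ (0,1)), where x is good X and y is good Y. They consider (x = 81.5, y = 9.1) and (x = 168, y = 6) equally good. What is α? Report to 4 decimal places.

Indifference: 81.5^α · 9.1^(1−α) = 168^α · 6^(1−α).
Taking logs: α·ln 81.5 + (1−α)·ln 9.1 = α·ln 168 + (1−α)·ln 6, i.e. α·-0.7233610 = (1−α)·-0.4165149.
Thus α·(-1.1398759) = -0.4165149, so α = -0.4165149/-1.1398759 ≈ 0.3654.

α ≈ 0.3654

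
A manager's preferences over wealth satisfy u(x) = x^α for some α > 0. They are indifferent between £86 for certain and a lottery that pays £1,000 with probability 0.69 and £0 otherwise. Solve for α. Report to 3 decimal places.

EU(lottery) = 0.69·1000^α + 0.31·0 = 0.69·1000^α.
Setting u(86) equal to that: 86^α = 0.69·1000^α ⇒ (86/1000)^α = 0.69.
α = ln(0.69) / ln(86/1000) = -0.371064/-2.453408 ≈ 0.151.

α ≈ 0.151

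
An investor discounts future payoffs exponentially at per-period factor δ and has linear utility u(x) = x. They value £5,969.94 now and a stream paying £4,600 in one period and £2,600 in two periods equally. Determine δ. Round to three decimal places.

δ ≈ 0.870

The stream is worth 4600δ + 2600δ² today, so 4600δ + 2600δ² = 5969.94.
That is, 2600δ² + 4600δ − 5969.94 = 0, a quadratic in δ.
δ = (−4600 + √(4600² + 4·2600·5969.94)) / (2·2600) = (−4600 + √83247376.00) / 5200 ≈ 0.870.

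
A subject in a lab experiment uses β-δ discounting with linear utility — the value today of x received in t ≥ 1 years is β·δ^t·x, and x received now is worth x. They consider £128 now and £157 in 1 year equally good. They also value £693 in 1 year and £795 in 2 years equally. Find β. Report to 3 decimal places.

The second indifference involves only future payoffs, so β cancels: β·δ^1·693 = β·δ^2·795, giving δ = 693/795 = 0.87170.
Substituting δ into 128 = β·δ·157: β = 128/(136.857) ≈ 0.935.

β ≈ 0.935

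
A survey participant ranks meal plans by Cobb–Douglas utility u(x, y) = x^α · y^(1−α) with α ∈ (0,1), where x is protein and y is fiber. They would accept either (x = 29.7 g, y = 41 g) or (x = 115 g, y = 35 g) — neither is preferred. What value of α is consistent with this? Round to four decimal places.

α ≈ 0.1046

Indifference: 29.7^α · 41^(1−α) = 115^α · 35^(1−α).
Rearrange to (29.7/115)^α = (35/41)^(1−α) and take logs: α·-1.3537851 = (1−α)·-0.1582240.
So α/(1−α) = (-0.1582240)/(-1.3537851) = 0.1168753, and α = 0.1168753/1.1168753 ≈ 0.1046.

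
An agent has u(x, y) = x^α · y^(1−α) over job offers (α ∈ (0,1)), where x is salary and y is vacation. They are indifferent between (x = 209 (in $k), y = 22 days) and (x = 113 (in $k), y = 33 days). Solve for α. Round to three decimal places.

α ≈ 0.397

The Cobb–Douglas utilities coincide, so 209^α·22^(1−α) = 113^α·33^(1−α).
Taking logs: α·ln 209 + (1−α)·ln 22 = α·ln 113 + (1−α)·ln 33, i.e. α·0.614946 = (1−α)·0.405465.
So α/(1−α) = (0.405465)/(0.614946) = 0.659351, and α = 0.659351/1.659351 ≈ 0.397.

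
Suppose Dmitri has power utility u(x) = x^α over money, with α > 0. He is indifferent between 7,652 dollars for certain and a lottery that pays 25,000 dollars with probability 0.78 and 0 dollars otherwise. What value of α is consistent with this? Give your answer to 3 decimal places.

α ≈ 0.210

EU(lottery) = 0.78·25000^α + 0.22·0 = 0.78·25000^α.
Indifference: 7652^α = 0.78·25000^α, so (7652/25000)^α = 0.78.
Taking logs: α·ln(7652/25000) = ln(0.78), so α = -0.248461 / -1.183909 ≈ 0.210.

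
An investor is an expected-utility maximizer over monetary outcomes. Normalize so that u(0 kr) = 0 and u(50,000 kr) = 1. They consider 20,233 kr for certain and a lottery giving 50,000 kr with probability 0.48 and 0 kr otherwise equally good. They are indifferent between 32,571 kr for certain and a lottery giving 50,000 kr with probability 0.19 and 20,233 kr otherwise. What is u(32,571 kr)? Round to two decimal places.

The first gamble pins u(20,233 kr): it must equal 0.48·1 + 0.52·0 = 0.48.
The second indifference gives u(32,571 kr) = 0.19·u(50,000 kr) + 0.81·u(20,233 kr) = 0.19·1.00 + 0.81·0.48 = 0.5788.

0.58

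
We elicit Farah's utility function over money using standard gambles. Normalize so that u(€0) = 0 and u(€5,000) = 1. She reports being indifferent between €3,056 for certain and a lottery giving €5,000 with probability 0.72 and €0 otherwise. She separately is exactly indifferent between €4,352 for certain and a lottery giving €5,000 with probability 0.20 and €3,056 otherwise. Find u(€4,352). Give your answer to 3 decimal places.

From the first indifference, u(€3,056) = 0.72·u(€5,000) + 0.28·u(€0) = 0.72·1 + 0.28·0 = 0.72.
The second indifference gives u(€4,352) = 0.20·u(€5,000) + 0.80·u(€3,056) = 0.20·1.00 + 0.80·0.72 = 0.7760.

0.776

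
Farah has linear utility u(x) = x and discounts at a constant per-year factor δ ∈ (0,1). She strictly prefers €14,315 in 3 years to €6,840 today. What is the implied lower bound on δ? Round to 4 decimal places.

Under u(x) = x this choice says 6840 < δ^3·14315.
So δ^3 > 6840/14315 = 0.47782; taking the cube root of both positive sides preserves the inequality.
δ > (6840/14315)^(1/3) ≈ 0.7818.

δ > 0.7818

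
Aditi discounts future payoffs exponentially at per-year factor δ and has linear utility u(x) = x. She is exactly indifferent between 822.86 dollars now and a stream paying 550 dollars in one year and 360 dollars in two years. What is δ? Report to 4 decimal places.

Equating present values: 822.86 = 550δ + 360δ².
That is, 360δ² + 550δ − 822.86 = 0, a quadratic in δ.
By the quadratic formula (taking the positive root), δ = (−550 + √1487418.40) / 720 ≈ 0.9300.

δ ≈ 0.9300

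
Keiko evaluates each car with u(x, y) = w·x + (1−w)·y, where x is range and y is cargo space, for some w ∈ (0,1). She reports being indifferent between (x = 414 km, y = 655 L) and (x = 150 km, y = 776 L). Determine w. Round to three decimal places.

Equating utilities: w·414 + (1−w)·655 = w·150 + (1−w)·776.
Collecting terms: w·264 = (1−w)·121.
The marginal rate of substitution is 121/264, so w = 121/(264+121) = 0.314.

w = 0.314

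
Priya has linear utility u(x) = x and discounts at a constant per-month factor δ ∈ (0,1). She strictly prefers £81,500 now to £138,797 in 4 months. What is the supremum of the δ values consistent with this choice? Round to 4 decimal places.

δ < 0.8754

Comparing present values: 81500 > δ^4·138797.
Hence δ^4 < 81500/138797 = 0.58719, and x ↦ x^(1/4) is increasing on (0,∞).
δ < (81500/138797)^(1/4) ≈ 0.8754.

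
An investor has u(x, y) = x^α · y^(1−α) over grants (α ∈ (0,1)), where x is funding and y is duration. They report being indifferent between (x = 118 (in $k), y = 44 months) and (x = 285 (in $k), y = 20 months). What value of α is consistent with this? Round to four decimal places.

Set the two utilities equal: 118^α·44^(1−α) = 285^α·20^(1−α).
(118/285)^α = (20/44)^(1−α); take logs: α·ln(118/285) = (1−α)·ln(20/44), i.e. α·-0.8818046 = (1−α)·-0.7884574.
Thus α·(-1.6702620) = -0.7884574, so α = -0.7884574/-1.6702620 ≈ 0.4721.

α ≈ 0.4721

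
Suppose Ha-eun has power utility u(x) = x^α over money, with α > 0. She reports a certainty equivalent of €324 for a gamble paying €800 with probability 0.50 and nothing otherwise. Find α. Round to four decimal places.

EU(lottery) = 0.50·800^α + 0.50·0 = 0.50·800^α.
Setting u(324) equal to that: 324^α = 0.50·800^α ⇒ (324/800)^α = 0.50.
Taking logs: α·ln(324/800) = ln(0.50), so α = -0.6931472 / -0.9038682 ≈ 0.7669.

α ≈ 0.7669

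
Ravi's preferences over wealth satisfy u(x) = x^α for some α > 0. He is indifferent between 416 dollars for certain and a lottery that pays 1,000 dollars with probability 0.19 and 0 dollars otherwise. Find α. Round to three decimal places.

α ≈ 1.893

EU(lottery) = 0.19·1000^α + 0.81·0 = 0.19·1000^α.
Setting u(416) equal to that: 416^α = 0.19·1000^α ⇒ (416/1000)^α = 0.19.
α = ln(0.19) / ln(416/1000) = -1.660731/-0.877070 ≈ 1.893.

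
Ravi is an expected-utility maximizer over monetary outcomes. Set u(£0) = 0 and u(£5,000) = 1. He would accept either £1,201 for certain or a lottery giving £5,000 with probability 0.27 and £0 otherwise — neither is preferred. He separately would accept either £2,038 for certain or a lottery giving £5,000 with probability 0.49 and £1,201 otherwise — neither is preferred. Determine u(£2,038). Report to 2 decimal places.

The first gamble pins u(£1,201): it must equal 0.27·1 + 0.73·0 = 0.27.
The second indifference gives u(£2,038) = 0.49·u(£5,000) + 0.51·u(£1,201) = 0.49·1.00 + 0.51·0.27 = 0.6277.

0.63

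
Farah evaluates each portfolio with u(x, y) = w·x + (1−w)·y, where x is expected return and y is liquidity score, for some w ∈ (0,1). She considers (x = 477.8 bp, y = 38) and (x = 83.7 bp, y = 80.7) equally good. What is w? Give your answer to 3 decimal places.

w = 0.098

Equating utilities: w·477.8 + (1−w)·38 = w·83.7 + (1−w)·80.7.
w·(477.8−83.7) = (1−w)·(80.7−38), i.e. w·394.1 = (1−w)·42.7.
So w/(1−w) = 42.7/394.1 = 0.1083, giving w = 42.7/(394.1+42.7) = 0.098.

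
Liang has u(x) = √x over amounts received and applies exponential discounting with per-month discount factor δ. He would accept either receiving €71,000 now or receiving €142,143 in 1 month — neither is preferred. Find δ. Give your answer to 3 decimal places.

δ ≈ 0.707

Indifference means u(71000) = δ · u(142143), so δ = u(71000)/u(142143).
Since u(x) = √x, δ = √(71000/142143) = 0.70675.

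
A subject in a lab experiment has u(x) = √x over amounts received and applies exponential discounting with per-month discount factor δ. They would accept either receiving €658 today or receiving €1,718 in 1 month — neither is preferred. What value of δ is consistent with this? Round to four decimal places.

δ ≈ 0.6189

Equating discounted utilities: u(658) = δ·u(1718) ⇒ δ = u(658)/u(1718).
Since u(x) = √x, δ = √(658/1718) = 0.61887.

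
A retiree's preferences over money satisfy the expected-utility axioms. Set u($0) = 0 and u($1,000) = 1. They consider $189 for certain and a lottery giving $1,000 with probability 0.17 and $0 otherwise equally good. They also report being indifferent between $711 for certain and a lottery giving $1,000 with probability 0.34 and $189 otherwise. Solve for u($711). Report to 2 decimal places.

0.45

From the first indifference, u($189) = 0.17·u($1,000) + 0.83·u($0) = 0.17·1 + 0.83·0 = 0.17.
Chaining: u($711) = 0.34·1.00 + 0.66·0.17 = 0.4522.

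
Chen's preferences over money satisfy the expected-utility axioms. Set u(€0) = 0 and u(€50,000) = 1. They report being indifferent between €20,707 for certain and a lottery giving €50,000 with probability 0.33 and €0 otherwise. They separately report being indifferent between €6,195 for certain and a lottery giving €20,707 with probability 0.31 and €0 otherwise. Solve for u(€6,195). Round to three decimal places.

From the first indifference, u(€20,707) = 0.33·u(€50,000) + 0.67·u(€0) = 0.33·1 + 0.67·0 = 0.33.
Chaining: u(€6,195) = 0.31·0.33 + 0.69·0.00 = 0.1023.

0.102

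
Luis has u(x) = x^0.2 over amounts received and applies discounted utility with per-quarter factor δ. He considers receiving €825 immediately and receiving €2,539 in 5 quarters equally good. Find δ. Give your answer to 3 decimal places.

δ ≈ 0.956

The payoff in 5 quarters is discounted by δ^5, so u(825) = δ^5·u(2539) and δ^5 = u(825)/u(2539).
Since u(x) = x^0.2, δ^5 = (825/2539)^0.2 = 0.32493^0.2 = 0.79865.
Hence δ = (0.79865)^(1/5) = 0.95603.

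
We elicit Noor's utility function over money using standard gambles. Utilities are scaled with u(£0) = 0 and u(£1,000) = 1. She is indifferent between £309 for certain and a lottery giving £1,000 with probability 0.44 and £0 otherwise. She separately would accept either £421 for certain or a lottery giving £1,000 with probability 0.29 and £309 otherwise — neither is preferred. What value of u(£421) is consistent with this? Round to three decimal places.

From the first indifference, u(£309) = 0.44·u(£1,000) + 0.56·u(£0) = 0.44·1 + 0.56·0 = 0.44.
Then u(£421) = 0.29·u(£1,000) + 0.71·u(£309) = 0.29·1.00 + 0.71·0.44 = 0.6024.

0.602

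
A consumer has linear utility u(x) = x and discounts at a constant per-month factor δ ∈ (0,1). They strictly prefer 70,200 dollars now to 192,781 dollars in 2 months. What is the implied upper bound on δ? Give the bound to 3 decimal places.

Under u(x) = x this choice says 70200 > δ^2·192781.
Hence δ^2 < 70200/192781 = 0.36414, and x ↦ x^(1/2) is increasing on (0,∞).
δ < 0.36414^(1/2) = 0.603.

δ < 0.603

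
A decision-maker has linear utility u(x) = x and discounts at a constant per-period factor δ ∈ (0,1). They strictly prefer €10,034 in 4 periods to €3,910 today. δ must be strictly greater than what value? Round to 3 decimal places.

Under u(x) = x this choice says 3910 < δ^4·10034.
Hence δ^4 > 3910/10034 = 0.38968, and x ↦ x^(1/4) is increasing on (0,∞).
δ > 0.38968^(1/4) = 0.790.

δ > 0.790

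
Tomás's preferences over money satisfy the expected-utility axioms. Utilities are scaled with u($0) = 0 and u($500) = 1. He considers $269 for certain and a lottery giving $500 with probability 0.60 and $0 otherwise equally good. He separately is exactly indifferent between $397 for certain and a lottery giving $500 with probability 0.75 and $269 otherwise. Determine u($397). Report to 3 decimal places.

First, u($269) = 0.60·u($500) + 0.40·u($0) = 0.60.
The second indifference gives u($397) = 0.75·u($500) + 0.25·u($269) = 0.75·1.00 + 0.25·0.60 = 0.9000.

0.900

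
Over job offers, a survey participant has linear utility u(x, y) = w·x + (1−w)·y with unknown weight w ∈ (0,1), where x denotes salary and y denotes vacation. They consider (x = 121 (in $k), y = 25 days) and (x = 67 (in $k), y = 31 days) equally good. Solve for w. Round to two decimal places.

u(121,25) = u(67,31) means w·121 + (1−w)·25 = w·67 + (1−w)·31.
w·(121−67) = (1−w)·(31−25), i.e. w·54 = (1−w)·6.
So w/(1−w) = 6/54 = 0.1111, giving w = 6/(54+6) = 0.10.

w = 0.10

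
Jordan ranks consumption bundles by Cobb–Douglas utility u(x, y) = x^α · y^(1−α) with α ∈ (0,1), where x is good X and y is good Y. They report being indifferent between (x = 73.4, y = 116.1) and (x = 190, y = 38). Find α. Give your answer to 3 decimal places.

Indifference: 73.4^α · 116.1^(1−α) = 190^α · 38^(1−α).
(73.4/190)^α = (38/116.1)^(1−α); take logs: α·ln(73.4/190) = (1−α)·ln(38/116.1), i.e. α·-0.951100 = (1−α)·-1.116866.
With A = -0.951100 and B = -1.116866: α·A = (1−α)·B, so α = B/(A+B) = -1.116866/-2.067966 ≈ 0.540.

α ≈ 0.540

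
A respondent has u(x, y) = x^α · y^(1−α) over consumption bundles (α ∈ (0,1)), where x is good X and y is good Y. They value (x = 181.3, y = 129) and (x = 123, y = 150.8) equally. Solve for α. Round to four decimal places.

α ≈ 0.2870

The Cobb–Douglas utilities coincide, so 181.3^α·129^(1−α) = 123^α·150.8^(1−α).
(181.3/123)^α = (150.8/129)^(1−α); take logs: α·ln(181.3/123) = (1−α)·ln(150.8/129), i.e. α·0.3879688 = (1−α)·0.1561421.
Thus α·(0.5441109) = 0.1561421, so α = 0.1561421/0.5441109 ≈ 0.2870.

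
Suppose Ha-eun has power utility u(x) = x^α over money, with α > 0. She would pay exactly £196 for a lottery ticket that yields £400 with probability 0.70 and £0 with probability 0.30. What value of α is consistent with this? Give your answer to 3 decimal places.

α ≈ 0.500

Since u(0) = 0, the lottery's EU is 0.70·400^α.
Setting u(196) equal to that: 196^α = 0.70·400^α ⇒ (196/400)^α = 0.70.
α = ln(0.70) / ln(196/400) = -0.356675/-0.713350 ≈ 0.500.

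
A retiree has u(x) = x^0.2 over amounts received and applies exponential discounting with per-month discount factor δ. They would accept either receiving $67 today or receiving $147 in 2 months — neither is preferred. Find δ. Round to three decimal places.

Indifference means u(67) = δ^2 · u(147), so δ^2 = u(67)/u(147).
With u(x) = x^0.2: δ^2 = 67^0.2/147^0.2 = (67/147)^0.2 = 0.85458.
Taking the square root: δ = 0.85458^(1/2) ≈ 0.924.

δ ≈ 0.924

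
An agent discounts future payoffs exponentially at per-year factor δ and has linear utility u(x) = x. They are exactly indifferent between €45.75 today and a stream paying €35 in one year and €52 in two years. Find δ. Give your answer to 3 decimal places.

δ ≈ 0.660

Equating present values: 45.75 = 35δ + 52δ².
So 52δ² + 35δ − 45.75 = 0.
The positive root is δ = [−35 + √(35² + 4·52·45.75)] / (2·52) = (−35 + 103.639)/104 ≈ 0.660.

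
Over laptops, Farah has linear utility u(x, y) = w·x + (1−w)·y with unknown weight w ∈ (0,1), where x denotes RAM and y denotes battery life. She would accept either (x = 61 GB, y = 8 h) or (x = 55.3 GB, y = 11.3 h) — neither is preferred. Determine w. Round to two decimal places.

w = 0.37

Equating utilities: w·61 + (1−w)·8 = w·55.3 + (1−w)·11.3.
Rearranging, 5.7·w − 3.3·(1−w) = 0.
So w/(1−w) = 3.3/5.7 = 0.5789, giving w = 3.3/(5.7+3.3) = 0.37.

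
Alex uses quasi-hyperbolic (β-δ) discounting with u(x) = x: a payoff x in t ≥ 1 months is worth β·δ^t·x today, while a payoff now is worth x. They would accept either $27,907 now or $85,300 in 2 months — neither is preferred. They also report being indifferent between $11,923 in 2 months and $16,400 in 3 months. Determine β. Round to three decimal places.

Both payoffs in the second observation are in the future, so β drops out: δ^2·11923 = δ^3·16400 ⇒ δ = 11923/16400 = 0.72701.
The first indifference: 27907 = β·δ^2·85300, so β = 27907/(δ^2·85300) = 27907/(0.52855·85300) ≈ 0.619.

β ≈ 0.619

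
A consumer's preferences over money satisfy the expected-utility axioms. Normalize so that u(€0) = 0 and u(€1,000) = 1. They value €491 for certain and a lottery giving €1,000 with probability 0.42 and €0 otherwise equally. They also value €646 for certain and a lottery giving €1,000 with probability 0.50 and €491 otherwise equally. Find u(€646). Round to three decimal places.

0.710

From the first indifference, u(€491) = 0.42·u(€1,000) + 0.58·u(€0) = 0.42·1 + 0.58·0 = 0.42.
Chaining: u(€646) = 0.50·1.00 + 0.50·0.42 = 0.7100.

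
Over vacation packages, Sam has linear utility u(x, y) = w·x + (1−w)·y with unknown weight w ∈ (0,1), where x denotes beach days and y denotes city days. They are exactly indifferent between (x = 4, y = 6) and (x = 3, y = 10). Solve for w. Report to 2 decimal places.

w = 0.80

u(4,6) = u(3,10) means w·4 + (1−w)·6 = w·3 + (1−w)·10.
w·(4−3) = (1−w)·(10−6), i.e. w·1 = (1−w)·4.
Hence w = 4/(1+4) = 4/5 = 0.80.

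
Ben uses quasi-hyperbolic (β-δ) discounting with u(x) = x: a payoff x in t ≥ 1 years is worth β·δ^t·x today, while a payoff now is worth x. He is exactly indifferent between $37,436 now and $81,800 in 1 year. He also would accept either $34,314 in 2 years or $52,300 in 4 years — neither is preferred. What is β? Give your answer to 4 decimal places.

β ≈ 0.5650

The second indifference involves only future payoffs, so β cancels: β·δ^2·34314 = β·δ^4·52300, giving δ^2 = 34314/52300 = 0.65610, so δ = 0.81000.
The first indifference: 37436 = β·δ·81800, so β = 37436/(δ·81800) = 37436/(0.81000·81800) ≈ 0.5650.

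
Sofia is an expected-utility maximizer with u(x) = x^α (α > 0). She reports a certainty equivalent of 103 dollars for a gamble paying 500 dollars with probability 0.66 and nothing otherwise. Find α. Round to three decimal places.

α ≈ 0.263

The lottery's expected utility is 0.66·u(500) + 0.34·u(0) = 0.66·500^α (since u(0) = 0 for α > 0).
Indifference: 103^α = 0.66·500^α, so (103/500)^α = 0.66.
Taking logs: α·ln(103/500) = ln(0.66), so α = -0.415515 / -1.579879 ≈ 0.263.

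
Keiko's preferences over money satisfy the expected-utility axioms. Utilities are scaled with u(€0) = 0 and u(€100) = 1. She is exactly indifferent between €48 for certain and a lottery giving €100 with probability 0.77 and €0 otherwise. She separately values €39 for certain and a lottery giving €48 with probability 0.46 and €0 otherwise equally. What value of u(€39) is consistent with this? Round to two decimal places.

0.35

From the first indifference, u(€48) = 0.77·u(€100) + 0.23·u(€0) = 0.77·1 + 0.23·0 = 0.77.
Chaining: u(€39) = 0.46·0.77 + 0.54·0.00 = 0.3542.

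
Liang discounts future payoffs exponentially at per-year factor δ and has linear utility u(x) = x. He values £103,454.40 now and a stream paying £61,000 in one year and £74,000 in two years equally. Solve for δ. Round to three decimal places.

Equating present values: 103454.40 = 61000δ + 74000δ².
So 74000δ² + 61000δ − 103454.40 = 0.
δ = (−61000 + √(61000² + 4·74000·103454.40)) / (2·74000) = (−61000 + √34343502400.00) / 148000 ≈ 0.840.

δ ≈ 0.840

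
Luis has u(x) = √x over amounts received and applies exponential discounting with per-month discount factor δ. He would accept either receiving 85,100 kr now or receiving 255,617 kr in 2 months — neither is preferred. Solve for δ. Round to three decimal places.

δ ≈ 0.760

Equating discounted utilities: u(85100) = δ^2·u(255617) ⇒ δ^2 = u(85100)/u(255617).
Since u(x) = √x, δ^2 = √(85100/255617) = 0.57699.
So δ = 0.57699^(1/2) ≈ 0.760.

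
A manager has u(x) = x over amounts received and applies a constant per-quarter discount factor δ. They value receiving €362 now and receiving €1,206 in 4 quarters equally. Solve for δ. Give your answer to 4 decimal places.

Indifference means u(362) = δ^4 · u(1206), so δ^4 = u(362)/u(1206).
With u(x) = x: δ^4 = 362/1206 = 0.30017.
Hence δ = (0.30017)^(1/4) = 0.740185.

δ ≈ 0.7402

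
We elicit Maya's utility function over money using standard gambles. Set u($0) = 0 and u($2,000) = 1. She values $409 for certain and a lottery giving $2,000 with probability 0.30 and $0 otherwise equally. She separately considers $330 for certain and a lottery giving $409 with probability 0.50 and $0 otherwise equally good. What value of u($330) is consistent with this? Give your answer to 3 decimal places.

First, u($409) = 0.30·u($2,000) + 0.70·u($0) = 0.30.
Chaining: u($330) = 0.50·0.30 + 0.50·0.00 = 0.1500.

0.150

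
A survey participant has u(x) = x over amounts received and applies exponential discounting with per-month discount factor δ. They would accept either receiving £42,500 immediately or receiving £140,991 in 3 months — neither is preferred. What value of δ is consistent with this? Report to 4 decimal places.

δ ≈ 0.6705

Indifference means u(42500) = δ^3 · u(140991), so δ^3 = u(42500)/u(140991).
With u(x) = x: δ^3 = 42500/140991 = 0.30144.
Hence δ = (0.30144)^(1/3) = 0.670501.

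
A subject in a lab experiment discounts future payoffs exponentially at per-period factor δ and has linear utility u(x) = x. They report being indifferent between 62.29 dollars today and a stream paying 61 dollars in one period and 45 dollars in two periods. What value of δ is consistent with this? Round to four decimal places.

δ ≈ 0.6800

Equating present values: 62.29 = 61δ + 45δ².
That is, 45δ² + 61δ − 62.29 = 0, a quadratic in δ.
δ = (−61 + √(61² + 4·45·62.29)) / (2·45) = (−61 + √14933.20) / 90 ≈ 0.6800.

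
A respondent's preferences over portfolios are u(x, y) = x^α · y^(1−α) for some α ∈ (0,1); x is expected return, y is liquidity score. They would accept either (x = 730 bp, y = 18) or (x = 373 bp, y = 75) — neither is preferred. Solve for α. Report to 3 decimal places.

The Cobb–Douglas utilities coincide, so 730^α·18^(1−α) = 373^α·75^(1−α).
Rearrange to (730/373)^α = (75/18)^(1−α) and take logs: α·0.671466 = (1−α)·1.427116.
Thus α·(2.098582) = 1.427116, so α = 1.427116/2.098582 ≈ 0.680.

α ≈ 0.680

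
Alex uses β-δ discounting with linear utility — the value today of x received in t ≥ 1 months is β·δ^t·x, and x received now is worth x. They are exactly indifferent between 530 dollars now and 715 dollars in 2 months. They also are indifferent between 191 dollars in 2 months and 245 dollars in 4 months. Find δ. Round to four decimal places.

δ ≈ 0.8829

The second indifference involves only future payoffs, so β cancels: β·δ^2·191 = β·δ^4·245, giving δ^2 = 191/245 = 0.77959, so δ = 0.88294.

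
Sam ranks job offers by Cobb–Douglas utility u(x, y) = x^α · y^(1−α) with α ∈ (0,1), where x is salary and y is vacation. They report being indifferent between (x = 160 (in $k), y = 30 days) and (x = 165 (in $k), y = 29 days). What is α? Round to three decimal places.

Set the two utilities equal: 160^α·30^(1−α) = 165^α·29^(1−α).
Taking logs: α·ln 160 + (1−α)·ln 30 = α·ln 165 + (1−α)·ln 29, i.e. α·-0.030772 = (1−α)·-0.033902.
With A = -0.030772 and B = -0.033902: α·A = (1−α)·B, so α = B/(A+B) = -0.033902/-0.064674 ≈ 0.524.

α ≈ 0.524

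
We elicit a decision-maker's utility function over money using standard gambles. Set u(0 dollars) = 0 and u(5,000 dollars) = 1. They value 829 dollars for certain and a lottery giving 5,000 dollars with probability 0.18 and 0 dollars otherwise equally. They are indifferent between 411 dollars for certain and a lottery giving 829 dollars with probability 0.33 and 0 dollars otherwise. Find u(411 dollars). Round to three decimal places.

0.059

The first gamble pins u(829 dollars): it must equal 0.18·1 + 0.82·0 = 0.18.
The second indifference gives u(411 dollars) = 0.33·u(829 dollars) + 0.67·u(0 dollars) = 0.33·0.18 + 0.67·0.00 = 0.0594.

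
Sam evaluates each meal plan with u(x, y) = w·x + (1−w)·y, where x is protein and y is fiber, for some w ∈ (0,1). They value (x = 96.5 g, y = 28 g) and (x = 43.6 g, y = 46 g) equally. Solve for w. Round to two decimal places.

w = 0.25

Equating utilities: w·96.5 + (1−w)·28 = w·43.6 + (1−w)·46.
Collecting terms: w·52.9 = (1−w)·18.
The marginal rate of substitution is 18/52.9, so w = 18/(52.9+18) = 0.25.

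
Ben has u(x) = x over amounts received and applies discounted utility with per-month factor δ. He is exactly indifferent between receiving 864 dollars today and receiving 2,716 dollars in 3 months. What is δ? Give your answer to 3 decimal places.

δ ≈ 0.683

Equating discounted utilities: u(864) = δ^3·u(2716) ⇒ δ^3 = u(864)/u(2716).
With u(x) = x: δ^3 = 864/2716 = 0.31811.
So δ = 0.31811^(1/3) ≈ 0.683.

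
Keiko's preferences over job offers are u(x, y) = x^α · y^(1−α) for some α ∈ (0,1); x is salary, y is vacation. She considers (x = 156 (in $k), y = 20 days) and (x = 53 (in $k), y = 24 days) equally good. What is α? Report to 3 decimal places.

α ≈ 0.144

Indifference: 156^α · 20^(1−α) = 53^α · 24^(1−α).
Rearrange to (156/53)^α = (24/20)^(1−α) and take logs: α·1.079564 = (1−α)·0.182322.
Thus α·(1.261886) = 0.182322, so α = 0.182322/1.261886 ≈ 0.144.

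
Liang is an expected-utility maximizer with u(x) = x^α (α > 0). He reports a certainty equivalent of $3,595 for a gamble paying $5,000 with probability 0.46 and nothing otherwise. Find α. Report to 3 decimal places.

α ≈ 2.354

Since u(0) = 0, the lottery's EU is 0.46·5000^α.
Indifference: 3595^α = 0.46·5000^α, so (3595/5000)^α = 0.46.
Taking logs: α·ln(3595/5000) = ln(0.46), so α = -0.776529 / -0.329894 ≈ 2.354.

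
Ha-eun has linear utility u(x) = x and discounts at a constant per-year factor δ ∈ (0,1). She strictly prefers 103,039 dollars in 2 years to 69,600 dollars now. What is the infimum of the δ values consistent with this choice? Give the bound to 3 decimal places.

The preference means 69600 < δ^2·103039.
So δ^2 > 69600/103039 = 0.67547; taking the square root of both positive sides preserves the inequality.
δ > 0.67547^(1/2) = 0.822.

δ > 0.822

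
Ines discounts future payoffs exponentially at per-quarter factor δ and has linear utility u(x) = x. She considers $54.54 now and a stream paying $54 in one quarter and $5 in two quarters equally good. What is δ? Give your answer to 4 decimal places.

δ ≈ 0.9299

The stream is worth 54δ + 5δ² today, so 54δ + 5δ² = 54.54.
So 5δ² + 54δ − 54.54 = 0.
By the quadratic formula (taking the positive root), δ = (−54 + √4006.80) / 10 ≈ 0.9299.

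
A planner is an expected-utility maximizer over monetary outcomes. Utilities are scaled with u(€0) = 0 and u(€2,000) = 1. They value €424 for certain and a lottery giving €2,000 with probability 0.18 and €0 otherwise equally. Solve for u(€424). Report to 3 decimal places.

0.180

The indifference gives u(€424) = 0.18·u(€2,000) + 0.82·u(€0) = 0.18·1 + 0.82·0 = 0.18.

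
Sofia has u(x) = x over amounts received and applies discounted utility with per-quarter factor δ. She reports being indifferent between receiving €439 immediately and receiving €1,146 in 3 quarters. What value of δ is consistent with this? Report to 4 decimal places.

δ ≈ 0.7263

Equating discounted utilities: u(439) = δ^3·u(1146) ⇒ δ^3 = u(439)/u(1146).
With u(x) = x: δ^3 = 439/1146 = 0.38307.
So δ = 0.38307^(1/3) ≈ 0.7263.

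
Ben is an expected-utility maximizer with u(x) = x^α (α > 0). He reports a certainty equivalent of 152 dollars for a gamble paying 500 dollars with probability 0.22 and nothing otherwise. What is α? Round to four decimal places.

α ≈ 1.2716

Since u(0) = 0, the lottery's EU is 0.22·500^α.
Setting u(152) equal to that: 152^α = 0.22·500^α ⇒ (152/500)^α = 0.22.
Taking logs: α·ln(152/500) = ln(0.22), so α = -1.5141277 / -1.1907276 ≈ 1.2716.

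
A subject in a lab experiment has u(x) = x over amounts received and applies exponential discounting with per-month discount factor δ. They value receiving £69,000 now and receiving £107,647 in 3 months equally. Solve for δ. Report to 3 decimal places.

Equating discounted utilities: u(69000) = δ^3·u(107647) ⇒ δ^3 = u(69000)/u(107647).
With u(x) = x: δ^3 = 69000/107647 = 0.64098.
So δ = 0.64098^(1/3) ≈ 0.862.

δ ≈ 0.862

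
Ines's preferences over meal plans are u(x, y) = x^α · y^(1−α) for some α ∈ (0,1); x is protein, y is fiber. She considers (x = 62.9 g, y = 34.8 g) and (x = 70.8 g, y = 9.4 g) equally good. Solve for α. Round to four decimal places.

α ≈ 0.9171

Set the two utilities equal: 62.9^α·34.8^(1−α) = 70.8^α·9.4^(1−α).
Rearrange to (62.9/70.8)^α = (9.4/34.8)^(1−α) and take logs: α·-0.1183128 = (1−α)·-1.3089077.
With A = -0.1183128 and B = -1.3089077: α·A = (1−α)·B, so α = B/(A+B) = -1.3089077/-1.4272205 ≈ 0.9171.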